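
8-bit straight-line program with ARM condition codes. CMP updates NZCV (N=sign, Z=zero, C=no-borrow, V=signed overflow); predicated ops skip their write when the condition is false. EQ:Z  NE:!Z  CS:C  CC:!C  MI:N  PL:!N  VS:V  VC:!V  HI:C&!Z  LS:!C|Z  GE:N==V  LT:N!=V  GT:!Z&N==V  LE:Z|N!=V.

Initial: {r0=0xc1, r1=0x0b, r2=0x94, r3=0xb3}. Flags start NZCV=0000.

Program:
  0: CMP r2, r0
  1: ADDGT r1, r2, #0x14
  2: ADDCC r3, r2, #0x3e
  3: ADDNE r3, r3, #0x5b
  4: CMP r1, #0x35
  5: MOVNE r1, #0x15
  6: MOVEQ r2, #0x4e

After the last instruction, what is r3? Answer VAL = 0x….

[0] flags=1000 → (cmp)
[1] flags=1000 GT?F → skip
[2] flags=1000 CC?T → r3=0xd2
[3] flags=1000 NE?T → r3=0x2d
[4] flags=1000 → (cmp)
[5] flags=1000 NE?T → r1=0x15
[6] flags=1000 EQ?F → skip

VAL = 0x2d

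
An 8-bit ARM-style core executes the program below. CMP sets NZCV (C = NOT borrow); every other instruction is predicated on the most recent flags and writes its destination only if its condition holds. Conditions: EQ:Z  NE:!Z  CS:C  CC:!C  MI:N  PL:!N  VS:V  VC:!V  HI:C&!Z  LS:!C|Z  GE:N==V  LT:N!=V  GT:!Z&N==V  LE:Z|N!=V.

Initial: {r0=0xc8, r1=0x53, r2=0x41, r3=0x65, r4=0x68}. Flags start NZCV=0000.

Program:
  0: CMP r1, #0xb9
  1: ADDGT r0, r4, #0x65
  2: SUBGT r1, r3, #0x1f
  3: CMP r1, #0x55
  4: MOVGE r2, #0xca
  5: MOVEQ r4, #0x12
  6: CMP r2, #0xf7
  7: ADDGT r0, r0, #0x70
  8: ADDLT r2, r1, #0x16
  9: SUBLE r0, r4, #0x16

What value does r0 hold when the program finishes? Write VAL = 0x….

VAL = 0x3d

0: ✓ CMP  NZCV=1001
1: ✓ ADDGT  r0←0xcd
2: ✓ SUBGT  r1←0x46
3: ✓ CMP  NZCV=1000
4: · MOVGE
5: · MOVEQ
6: ✓ CMP  NZCV=0000
7: ✓ ADDGT  r0←0x3d
8: · ADDLT
9: · SUBLE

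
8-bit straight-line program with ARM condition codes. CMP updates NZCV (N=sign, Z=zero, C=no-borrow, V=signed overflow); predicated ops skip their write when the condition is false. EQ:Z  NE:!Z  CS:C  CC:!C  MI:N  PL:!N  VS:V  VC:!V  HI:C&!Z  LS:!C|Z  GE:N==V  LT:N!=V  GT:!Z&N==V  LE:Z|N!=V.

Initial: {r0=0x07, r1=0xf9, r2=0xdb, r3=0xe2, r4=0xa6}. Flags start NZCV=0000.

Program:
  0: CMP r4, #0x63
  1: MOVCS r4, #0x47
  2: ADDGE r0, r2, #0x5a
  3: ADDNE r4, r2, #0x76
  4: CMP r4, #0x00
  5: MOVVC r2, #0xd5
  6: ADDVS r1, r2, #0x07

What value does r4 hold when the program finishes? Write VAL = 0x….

0: ✓ CMP  NZCV=0011
1: ✓ MOVCS  r4←0x47
2: · ADDGE
3: ✓ ADDNE  r4←0x51
4: ✓ CMP  NZCV=0010
5: ✓ MOVVC  r2←0xd5
6: · ADDVS

VAL = 0x51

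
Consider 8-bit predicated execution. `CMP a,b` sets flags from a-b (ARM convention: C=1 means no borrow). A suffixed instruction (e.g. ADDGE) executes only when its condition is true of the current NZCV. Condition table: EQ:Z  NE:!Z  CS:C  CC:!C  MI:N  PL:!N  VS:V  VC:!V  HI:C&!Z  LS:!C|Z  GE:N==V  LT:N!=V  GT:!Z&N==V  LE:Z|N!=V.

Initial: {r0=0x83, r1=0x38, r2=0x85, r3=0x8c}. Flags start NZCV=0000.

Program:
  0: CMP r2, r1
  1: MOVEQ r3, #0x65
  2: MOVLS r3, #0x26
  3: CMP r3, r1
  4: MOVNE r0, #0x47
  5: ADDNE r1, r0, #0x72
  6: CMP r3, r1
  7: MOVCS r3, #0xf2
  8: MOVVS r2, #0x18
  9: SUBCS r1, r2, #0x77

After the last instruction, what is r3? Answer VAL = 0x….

VAL = 0x8c

0: ✓ CMP  NZCV=0011
1: · MOVEQ
2: · MOVLS
3: ✓ CMP  NZCV=0011
4: ✓ MOVNE  r0←0x47
5: ✓ ADDNE  r1←0xb9
6: ✓ CMP  NZCV=1000
7: · MOVCS
8: · MOVVS
9: · SUBCS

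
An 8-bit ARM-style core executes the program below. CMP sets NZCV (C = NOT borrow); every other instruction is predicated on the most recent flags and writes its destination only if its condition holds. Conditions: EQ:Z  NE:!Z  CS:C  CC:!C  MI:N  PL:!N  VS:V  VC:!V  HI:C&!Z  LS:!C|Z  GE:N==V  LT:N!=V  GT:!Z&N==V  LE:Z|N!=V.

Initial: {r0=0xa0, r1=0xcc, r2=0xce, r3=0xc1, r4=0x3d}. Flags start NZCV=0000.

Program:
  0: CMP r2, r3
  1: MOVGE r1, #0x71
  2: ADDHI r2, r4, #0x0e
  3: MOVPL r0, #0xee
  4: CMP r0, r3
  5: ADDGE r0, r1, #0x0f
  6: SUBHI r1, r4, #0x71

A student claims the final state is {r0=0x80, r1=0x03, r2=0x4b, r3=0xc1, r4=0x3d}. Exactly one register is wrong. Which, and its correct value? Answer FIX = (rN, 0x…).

[0] flags=0010 → (cmp)
[1] flags=0010 GE?T → r1=0x71
[2] flags=0010 HI?T → r2=0x4b
[3] flags=0010 PL?T → r0=0xee
[4] flags=0010 → (cmp)
[5] flags=0010 GE?T → r0=0x80
[6] flags=0010 HI?T → r1=0xcc

FIX = (r1, 0xcc)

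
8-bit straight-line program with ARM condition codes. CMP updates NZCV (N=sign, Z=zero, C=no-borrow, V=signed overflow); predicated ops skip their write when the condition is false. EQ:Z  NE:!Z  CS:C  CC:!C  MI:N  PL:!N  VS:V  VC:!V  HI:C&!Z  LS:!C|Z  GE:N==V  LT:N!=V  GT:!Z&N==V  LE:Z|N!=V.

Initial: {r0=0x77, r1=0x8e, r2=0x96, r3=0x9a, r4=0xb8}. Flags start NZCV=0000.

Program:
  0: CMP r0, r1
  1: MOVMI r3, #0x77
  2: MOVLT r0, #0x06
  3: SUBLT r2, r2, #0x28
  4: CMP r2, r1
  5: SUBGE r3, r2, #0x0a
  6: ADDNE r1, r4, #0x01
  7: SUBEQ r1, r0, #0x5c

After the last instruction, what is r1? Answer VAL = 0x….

0: ✓ CMP  NZCV=1001
1: ✓ MOVMI  r3←0x77
2: · MOVLT
3: · SUBLT
4: ✓ CMP  NZCV=0010
5: ✓ SUBGE  r3←0x8c
6: ✓ ADDNE  r1←0xb9
7: · SUBEQ

VAL = 0xb9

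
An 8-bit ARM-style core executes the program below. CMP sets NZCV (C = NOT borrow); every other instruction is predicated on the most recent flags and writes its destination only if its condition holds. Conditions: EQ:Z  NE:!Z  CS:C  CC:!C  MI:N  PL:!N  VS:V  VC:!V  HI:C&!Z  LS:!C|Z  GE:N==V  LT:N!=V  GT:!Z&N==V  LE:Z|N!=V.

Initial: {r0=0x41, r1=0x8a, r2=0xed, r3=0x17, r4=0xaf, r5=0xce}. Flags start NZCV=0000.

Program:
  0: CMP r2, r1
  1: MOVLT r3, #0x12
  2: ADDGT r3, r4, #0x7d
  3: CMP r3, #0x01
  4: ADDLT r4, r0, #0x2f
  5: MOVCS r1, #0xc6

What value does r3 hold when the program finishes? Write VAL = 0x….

VAL = 0x2c

[0] flags=0010 → (cmp)
[1] flags=0010 LT?F → skip
[2] flags=0010 GT?T → r3=0x2c
[3] flags=0010 → (cmp)
[4] flags=0010 LT?F → skip
[5] flags=0010 CS?T → r1=0xc6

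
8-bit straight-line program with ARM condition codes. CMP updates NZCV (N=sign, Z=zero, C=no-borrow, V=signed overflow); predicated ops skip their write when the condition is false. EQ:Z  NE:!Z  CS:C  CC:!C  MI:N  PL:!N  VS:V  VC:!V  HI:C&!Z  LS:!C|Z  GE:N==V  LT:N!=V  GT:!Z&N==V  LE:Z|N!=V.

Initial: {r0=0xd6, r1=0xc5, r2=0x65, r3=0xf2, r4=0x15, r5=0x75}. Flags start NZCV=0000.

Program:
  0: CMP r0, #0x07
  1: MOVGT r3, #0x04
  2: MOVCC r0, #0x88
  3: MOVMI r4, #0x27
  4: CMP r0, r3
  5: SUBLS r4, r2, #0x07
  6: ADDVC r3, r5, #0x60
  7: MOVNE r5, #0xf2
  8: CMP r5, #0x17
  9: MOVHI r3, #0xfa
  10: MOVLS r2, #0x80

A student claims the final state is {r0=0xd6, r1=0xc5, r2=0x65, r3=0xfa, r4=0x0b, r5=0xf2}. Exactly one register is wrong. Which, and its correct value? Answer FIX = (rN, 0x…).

0: ✓ CMP  NZCV=1010
1: · MOVGT
2: · MOVCC
3: ✓ MOVMI  r4←0x27
4: ✓ CMP  NZCV=1000
5: ✓ SUBLS  r4←0x5e
6: ✓ ADDVC  r3←0xd5
7: ✓ MOVNE  r5←0xf2
8: ✓ CMP  NZCV=1010
9: ✓ MOVHI  r3←0xfa
10: · MOVLS

FIX = (r4, 0x5e)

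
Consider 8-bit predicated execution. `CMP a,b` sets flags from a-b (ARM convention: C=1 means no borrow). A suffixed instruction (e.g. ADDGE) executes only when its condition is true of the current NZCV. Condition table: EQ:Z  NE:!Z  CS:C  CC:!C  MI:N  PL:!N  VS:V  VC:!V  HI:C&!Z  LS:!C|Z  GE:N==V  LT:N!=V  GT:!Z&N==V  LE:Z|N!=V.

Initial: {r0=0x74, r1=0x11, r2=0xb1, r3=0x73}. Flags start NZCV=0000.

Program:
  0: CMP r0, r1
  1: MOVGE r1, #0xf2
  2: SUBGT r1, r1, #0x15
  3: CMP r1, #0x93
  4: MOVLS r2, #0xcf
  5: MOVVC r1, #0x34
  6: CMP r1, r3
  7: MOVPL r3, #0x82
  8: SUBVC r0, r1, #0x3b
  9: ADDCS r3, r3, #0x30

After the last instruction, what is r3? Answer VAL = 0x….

VAL = 0x73

0: ✓ CMP  NZCV=0010
1: ✓ MOVGE  r1←0xf2
2: ✓ SUBGT  r1←0xdd
3: ✓ CMP  NZCV=0010
4: · MOVLS
5: ✓ MOVVC  r1←0x34
6: ✓ CMP  NZCV=1000
7: · MOVPL
8: ✓ SUBVC  r0←0xf9
9: · ADDCS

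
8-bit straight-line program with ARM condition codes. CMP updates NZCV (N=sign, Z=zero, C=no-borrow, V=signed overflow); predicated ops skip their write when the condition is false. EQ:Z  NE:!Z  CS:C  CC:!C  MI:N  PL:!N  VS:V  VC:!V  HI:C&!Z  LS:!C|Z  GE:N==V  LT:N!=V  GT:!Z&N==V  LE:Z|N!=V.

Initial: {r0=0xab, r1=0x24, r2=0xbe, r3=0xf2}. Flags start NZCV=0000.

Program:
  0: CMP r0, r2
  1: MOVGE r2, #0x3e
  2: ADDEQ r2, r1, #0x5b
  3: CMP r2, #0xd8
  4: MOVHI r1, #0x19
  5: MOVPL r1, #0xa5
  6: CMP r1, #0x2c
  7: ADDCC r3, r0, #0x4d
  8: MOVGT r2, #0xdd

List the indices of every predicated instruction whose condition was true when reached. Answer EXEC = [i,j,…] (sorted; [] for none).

0: ✓ CMP  NZCV=1000
1: · MOVGE
2: · ADDEQ
3: ✓ CMP  NZCV=1000
4: · MOVHI
5: · MOVPL
6: ✓ CMP  NZCV=1000
7: ✓ ADDCC  r3←0xf8
8: · MOVGT

EXEC = [7]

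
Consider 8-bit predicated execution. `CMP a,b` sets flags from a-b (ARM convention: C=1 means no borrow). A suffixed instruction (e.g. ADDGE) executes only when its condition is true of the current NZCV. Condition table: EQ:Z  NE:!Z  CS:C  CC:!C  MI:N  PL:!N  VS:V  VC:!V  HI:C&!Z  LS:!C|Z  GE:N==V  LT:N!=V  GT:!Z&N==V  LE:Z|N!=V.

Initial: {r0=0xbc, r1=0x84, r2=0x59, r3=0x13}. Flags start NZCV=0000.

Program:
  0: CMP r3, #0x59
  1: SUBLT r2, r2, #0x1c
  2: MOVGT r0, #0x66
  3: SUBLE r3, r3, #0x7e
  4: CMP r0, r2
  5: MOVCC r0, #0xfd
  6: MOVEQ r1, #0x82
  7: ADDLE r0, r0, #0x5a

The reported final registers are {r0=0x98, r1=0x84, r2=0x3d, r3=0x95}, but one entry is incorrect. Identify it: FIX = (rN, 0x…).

[0] flags=1000 → (cmp)
[1] flags=1000 LT?T → r2=0x3d
[2] flags=1000 GT?F → skip
[3] flags=1000 LE?T → r3=0x95
[4] flags=0011 → (cmp)
[5] flags=0011 CC?F → skip
[6] flags=0011 EQ?F → skip
[7] flags=0011 LE?T → r0=0x16

FIX = (r0, 0x16)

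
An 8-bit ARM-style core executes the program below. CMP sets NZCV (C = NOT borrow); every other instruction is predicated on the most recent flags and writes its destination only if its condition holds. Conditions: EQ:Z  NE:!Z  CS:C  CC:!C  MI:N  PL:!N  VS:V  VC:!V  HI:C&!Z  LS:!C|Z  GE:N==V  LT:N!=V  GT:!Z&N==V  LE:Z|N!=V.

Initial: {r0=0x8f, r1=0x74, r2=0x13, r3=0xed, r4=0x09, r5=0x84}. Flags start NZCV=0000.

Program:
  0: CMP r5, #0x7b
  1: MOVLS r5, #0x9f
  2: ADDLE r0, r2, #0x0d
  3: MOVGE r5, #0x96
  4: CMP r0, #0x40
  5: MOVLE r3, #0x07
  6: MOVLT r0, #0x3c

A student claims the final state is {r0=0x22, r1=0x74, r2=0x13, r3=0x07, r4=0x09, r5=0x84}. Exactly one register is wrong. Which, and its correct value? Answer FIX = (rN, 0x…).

FIX = (r0, 0x3c)

[0] flags=0011 → (cmp)
[1] flags=0011 LS?F → skip
[2] flags=0011 LE?T → r0=0x20
[3] flags=0011 GE?F → skip
[4] flags=1000 → (cmp)
[5] flags=1000 LE?T → r3=0x07
[6] flags=1000 LT?T → r0=0x3c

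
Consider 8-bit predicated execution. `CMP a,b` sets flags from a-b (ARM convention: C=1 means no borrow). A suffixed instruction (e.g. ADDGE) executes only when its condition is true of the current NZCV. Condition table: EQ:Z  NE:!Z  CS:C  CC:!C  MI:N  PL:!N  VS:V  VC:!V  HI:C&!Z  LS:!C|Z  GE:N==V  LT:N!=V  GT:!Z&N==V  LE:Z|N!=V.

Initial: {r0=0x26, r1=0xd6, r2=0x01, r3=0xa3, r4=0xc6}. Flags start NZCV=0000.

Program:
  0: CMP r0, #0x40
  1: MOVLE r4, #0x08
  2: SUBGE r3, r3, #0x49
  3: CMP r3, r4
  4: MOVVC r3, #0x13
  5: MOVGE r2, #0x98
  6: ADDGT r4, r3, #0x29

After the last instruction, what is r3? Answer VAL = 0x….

VAL = 0x13

0: ✓ CMP  NZCV=1000
1: ✓ MOVLE  r4←0x08
2: · SUBGE
3: ✓ CMP  NZCV=1010
4: ✓ MOVVC  r3←0x13
5: · MOVGE
6: · ADDGT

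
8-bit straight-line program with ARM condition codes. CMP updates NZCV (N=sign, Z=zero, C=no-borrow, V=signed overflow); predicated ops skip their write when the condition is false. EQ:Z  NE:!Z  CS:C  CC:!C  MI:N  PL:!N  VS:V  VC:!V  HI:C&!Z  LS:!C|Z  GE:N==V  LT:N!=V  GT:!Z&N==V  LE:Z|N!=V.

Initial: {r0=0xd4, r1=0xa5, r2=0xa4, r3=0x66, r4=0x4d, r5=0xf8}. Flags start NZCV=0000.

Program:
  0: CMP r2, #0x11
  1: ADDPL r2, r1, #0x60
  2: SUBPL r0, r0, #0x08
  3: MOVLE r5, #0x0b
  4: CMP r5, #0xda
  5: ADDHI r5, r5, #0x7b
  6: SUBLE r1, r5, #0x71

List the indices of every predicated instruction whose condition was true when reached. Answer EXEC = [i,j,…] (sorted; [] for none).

EXEC = [3]

0: ✓ CMP  NZCV=1010
1: · ADDPL
2: · SUBPL
3: ✓ MOVLE  r5←0x0b
4: ✓ CMP  NZCV=0000
5: · ADDHI
6: · SUBLE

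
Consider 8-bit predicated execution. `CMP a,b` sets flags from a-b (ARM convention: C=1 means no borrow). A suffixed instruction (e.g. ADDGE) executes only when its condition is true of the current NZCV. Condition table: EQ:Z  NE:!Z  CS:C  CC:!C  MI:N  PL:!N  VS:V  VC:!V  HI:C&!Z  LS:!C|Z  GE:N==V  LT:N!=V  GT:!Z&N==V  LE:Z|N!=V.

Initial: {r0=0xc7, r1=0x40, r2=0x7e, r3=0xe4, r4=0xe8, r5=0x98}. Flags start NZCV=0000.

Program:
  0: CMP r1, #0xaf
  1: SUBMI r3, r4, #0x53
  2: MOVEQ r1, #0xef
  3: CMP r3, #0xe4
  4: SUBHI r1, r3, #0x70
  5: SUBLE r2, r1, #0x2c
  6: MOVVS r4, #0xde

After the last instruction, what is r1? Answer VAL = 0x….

0: ✓ CMP  NZCV=1001
1: ✓ SUBMI  r3←0x95
2: · MOVEQ
3: ✓ CMP  NZCV=1000
4: · SUBHI
5: ✓ SUBLE  r2←0x14
6: · MOVVS

VAL = 0x40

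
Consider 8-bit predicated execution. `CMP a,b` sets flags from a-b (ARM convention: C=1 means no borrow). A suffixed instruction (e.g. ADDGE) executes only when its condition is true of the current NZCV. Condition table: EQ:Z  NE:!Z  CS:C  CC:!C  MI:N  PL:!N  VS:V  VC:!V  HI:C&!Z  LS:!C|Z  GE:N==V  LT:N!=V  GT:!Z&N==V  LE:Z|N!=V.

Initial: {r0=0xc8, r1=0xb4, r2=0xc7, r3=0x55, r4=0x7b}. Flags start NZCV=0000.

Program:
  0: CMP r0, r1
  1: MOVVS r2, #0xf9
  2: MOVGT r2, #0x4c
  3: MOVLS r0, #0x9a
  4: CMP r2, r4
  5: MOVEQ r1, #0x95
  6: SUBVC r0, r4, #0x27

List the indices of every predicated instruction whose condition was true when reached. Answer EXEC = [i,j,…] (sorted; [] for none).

[0] flags=0010 → (cmp)
[1] flags=0010 VS?F → skip
[2] flags=0010 GT?T → r2=0x4c
[3] flags=0010 LS?F → skip
[4] flags=1000 → (cmp)
[5] flags=1000 EQ?F → skip
[6] flags=1000 VC?T → r0=0x54

EXEC = [2,6]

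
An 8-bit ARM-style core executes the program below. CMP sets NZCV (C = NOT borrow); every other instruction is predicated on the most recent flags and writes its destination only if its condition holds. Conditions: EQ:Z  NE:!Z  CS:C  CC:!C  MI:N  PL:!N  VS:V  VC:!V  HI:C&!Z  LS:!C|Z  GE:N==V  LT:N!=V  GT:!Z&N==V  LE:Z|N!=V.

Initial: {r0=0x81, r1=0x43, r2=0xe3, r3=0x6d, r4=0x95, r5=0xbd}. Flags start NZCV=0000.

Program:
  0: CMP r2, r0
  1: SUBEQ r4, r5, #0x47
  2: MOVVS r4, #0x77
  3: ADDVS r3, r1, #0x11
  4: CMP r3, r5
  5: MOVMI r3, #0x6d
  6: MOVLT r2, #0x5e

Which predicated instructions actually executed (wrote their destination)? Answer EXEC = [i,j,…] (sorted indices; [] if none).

[0] flags=0010 → (cmp)
[1] flags=0010 EQ?F → skip
[2] flags=0010 VS?F → skip
[3] flags=0010 VS?F → skip
[4] flags=1001 → (cmp)
[5] flags=1001 MI?T → r3=0x6d
[6] flags=1001 LT?F → skip

EXEC = [5]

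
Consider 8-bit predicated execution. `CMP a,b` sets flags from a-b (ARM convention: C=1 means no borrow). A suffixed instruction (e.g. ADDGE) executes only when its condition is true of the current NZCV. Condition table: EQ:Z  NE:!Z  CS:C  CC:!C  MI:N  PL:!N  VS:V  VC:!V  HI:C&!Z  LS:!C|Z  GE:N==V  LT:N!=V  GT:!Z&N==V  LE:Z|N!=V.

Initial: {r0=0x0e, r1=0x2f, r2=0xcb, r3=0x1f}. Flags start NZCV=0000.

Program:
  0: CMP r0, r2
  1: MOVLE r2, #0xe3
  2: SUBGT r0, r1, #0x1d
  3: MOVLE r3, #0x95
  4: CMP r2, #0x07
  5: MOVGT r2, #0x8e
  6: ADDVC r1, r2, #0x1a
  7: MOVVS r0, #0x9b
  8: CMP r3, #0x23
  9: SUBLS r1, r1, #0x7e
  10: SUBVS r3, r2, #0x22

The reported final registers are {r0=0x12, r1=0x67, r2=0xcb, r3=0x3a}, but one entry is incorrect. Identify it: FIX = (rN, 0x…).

[0] flags=0000 → (cmp)
[1] flags=0000 LE?F → skip
[2] flags=0000 GT?T → r0=0x12
[3] flags=0000 LE?F → skip
[4] flags=1010 → (cmp)
[5] flags=1010 GT?F → skip
[6] flags=1010 VC?T → r1=0xe5
[7] flags=1010 VS?F → skip
[8] flags=1000 → (cmp)
[9] flags=1000 LS?T → r1=0x67
[10] flags=1000 VS?F → skip

FIX = (r3, 0x1f)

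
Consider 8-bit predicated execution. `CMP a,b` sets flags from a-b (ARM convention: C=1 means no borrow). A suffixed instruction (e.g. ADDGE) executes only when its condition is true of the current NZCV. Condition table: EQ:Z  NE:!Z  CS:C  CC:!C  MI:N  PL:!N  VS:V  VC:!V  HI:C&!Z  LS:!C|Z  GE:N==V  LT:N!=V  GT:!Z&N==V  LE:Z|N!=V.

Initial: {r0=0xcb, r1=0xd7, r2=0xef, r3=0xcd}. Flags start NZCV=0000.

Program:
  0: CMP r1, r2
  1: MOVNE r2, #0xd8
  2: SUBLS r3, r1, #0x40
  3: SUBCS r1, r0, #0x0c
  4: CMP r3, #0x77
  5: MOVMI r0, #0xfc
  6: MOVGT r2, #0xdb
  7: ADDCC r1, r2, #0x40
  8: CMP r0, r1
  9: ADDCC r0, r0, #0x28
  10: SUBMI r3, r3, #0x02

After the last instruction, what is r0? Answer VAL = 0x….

VAL = 0xf3

[0] flags=1000 → (cmp)
[1] flags=1000 NE?T → r2=0xd8
[2] flags=1000 LS?T → r3=0x97
[3] flags=1000 CS?F → skip
[4] flags=0011 → (cmp)
[5] flags=0011 MI?F → skip
[6] flags=0011 GT?F → skip
[7] flags=0011 CC?F → skip
[8] flags=1000 → (cmp)
[9] flags=1000 CC?T → r0=0xf3
[10] flags=1000 MI?T → r3=0x95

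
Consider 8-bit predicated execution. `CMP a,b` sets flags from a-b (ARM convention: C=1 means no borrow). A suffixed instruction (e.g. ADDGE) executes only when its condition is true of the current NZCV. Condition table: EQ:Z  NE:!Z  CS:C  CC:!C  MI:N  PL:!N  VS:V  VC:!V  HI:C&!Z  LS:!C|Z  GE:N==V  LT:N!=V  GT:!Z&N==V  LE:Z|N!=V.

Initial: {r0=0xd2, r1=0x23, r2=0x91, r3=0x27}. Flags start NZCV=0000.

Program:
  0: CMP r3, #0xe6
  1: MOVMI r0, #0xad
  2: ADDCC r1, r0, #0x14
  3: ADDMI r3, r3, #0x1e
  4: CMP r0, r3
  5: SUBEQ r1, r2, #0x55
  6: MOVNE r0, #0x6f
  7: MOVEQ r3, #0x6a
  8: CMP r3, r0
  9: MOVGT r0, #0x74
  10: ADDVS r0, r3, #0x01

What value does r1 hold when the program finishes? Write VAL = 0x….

VAL = 0xe6

[0] flags=0000 → (cmp)
[1] flags=0000 MI?F → skip
[2] flags=0000 CC?T → r1=0xe6
[3] flags=0000 MI?F → skip
[4] flags=1010 → (cmp)
[5] flags=1010 EQ?F → skip
[6] flags=1010 NE?T → r0=0x6f
[7] flags=1010 EQ?F → skip
[8] flags=1000 → (cmp)
[9] flags=1000 GT?F → skip
[10] flags=1000 VS?F → skip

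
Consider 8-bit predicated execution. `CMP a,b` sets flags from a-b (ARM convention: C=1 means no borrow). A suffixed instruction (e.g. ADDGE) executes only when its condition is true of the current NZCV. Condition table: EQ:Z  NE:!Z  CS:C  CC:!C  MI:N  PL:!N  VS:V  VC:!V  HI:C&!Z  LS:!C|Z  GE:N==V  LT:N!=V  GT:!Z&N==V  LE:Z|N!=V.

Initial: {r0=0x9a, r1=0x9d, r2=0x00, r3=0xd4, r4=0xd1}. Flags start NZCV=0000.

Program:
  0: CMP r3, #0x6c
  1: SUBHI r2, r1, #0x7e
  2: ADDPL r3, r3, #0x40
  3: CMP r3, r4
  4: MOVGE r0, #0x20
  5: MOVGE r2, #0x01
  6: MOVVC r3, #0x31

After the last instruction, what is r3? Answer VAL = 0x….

[0] flags=0011 → (cmp)
[1] flags=0011 HI?T → r2=0x1f
[2] flags=0011 PL?T → r3=0x14
[3] flags=0000 → (cmp)
[4] flags=0000 GE?T → r0=0x20
[5] flags=0000 GE?T → r2=0x01
[6] flags=0000 VC?T → r3=0x31

VAL = 0x31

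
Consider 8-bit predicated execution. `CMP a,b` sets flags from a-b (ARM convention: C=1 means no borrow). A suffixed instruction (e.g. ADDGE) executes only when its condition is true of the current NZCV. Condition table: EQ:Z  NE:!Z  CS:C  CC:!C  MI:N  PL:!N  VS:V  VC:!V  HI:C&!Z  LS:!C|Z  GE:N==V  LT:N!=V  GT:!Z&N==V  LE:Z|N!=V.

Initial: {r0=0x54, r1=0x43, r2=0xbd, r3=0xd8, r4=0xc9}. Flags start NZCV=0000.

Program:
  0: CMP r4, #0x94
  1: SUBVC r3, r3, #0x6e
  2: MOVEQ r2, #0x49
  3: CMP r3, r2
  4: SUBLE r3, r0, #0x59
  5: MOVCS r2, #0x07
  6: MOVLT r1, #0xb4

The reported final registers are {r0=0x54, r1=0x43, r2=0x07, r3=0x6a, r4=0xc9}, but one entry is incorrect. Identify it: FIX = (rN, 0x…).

0: ✓ CMP  NZCV=0010
1: ✓ SUBVC  r3←0x6a
2: · MOVEQ
3: ✓ CMP  NZCV=1001
4: · SUBLE
5: · MOVCS
6: · MOVLT

FIX = (r2, 0xbd)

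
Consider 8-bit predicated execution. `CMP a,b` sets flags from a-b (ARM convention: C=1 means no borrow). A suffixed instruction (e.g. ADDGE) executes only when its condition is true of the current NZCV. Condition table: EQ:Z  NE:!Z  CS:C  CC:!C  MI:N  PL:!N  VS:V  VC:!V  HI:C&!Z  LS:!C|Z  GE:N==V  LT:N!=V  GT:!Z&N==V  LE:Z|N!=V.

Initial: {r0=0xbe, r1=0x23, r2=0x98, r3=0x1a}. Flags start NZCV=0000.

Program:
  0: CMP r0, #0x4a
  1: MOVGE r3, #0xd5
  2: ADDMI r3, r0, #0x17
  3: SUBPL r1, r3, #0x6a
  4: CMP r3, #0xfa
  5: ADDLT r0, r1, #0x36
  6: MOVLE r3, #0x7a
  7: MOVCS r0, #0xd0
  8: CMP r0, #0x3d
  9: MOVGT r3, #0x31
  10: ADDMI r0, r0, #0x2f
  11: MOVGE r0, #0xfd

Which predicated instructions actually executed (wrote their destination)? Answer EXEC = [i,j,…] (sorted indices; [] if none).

EXEC = [3,10]

0: ✓ CMP  NZCV=0011
1: · MOVGE
2: · ADDMI
3: ✓ SUBPL  r1←0xb0
4: ✓ CMP  NZCV=0000
5: · ADDLT
6: · MOVLE
7: · MOVCS
8: ✓ CMP  NZCV=1010
9: · MOVGT
10: ✓ ADDMI  r0←0xed
11: · MOVGE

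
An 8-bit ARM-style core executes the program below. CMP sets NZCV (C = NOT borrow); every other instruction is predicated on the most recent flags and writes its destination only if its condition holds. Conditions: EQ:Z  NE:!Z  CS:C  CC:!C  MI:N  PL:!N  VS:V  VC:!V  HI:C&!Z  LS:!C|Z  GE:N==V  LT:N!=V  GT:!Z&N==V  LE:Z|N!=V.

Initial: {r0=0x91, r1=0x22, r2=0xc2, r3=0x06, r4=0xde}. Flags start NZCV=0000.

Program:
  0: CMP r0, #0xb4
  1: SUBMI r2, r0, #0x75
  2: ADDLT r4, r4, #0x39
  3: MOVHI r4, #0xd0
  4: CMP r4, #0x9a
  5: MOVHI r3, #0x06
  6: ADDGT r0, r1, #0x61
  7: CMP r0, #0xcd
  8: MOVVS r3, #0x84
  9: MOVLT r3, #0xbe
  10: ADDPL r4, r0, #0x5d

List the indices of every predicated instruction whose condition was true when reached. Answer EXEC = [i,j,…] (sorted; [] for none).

[0] flags=1000 → (cmp)
[1] flags=1000 MI?T → r2=0x1c
[2] flags=1000 LT?T → r4=0x17
[3] flags=1000 HI?F → skip
[4] flags=0000 → (cmp)
[5] flags=0000 HI?F → skip
[6] flags=0000 GT?T → r0=0x83
[7] flags=1000 → (cmp)
[8] flags=1000 VS?F → skip
[9] flags=1000 LT?T → r3=0xbe
[10] flags=1000 PL?F → skip

EXEC = [1,2,6,9]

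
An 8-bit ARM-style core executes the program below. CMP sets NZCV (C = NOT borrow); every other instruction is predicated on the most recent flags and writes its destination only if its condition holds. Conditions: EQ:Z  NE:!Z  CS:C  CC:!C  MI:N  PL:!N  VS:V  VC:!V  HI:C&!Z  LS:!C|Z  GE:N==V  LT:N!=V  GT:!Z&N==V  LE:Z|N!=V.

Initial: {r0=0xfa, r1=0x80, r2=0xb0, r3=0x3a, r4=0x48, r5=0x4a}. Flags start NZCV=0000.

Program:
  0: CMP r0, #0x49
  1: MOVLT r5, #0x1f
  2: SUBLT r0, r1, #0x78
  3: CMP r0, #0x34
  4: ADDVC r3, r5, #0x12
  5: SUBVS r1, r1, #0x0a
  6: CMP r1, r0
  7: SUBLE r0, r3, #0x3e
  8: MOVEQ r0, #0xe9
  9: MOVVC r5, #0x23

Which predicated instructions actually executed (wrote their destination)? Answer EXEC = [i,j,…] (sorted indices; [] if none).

EXEC = [1,2,4,7]

[0] flags=1010 → (cmp)
[1] flags=1010 LT?T → r5=0x1f
[2] flags=1010 LT?T → r0=0x08
[3] flags=1000 → (cmp)
[4] flags=1000 VC?T → r3=0x31
[5] flags=1000 VS?F → skip
[6] flags=0011 → (cmp)
[7] flags=0011 LE?T → r0=0xf3
[8] flags=0011 EQ?F → skip
[9] flags=0011 VC?F → skip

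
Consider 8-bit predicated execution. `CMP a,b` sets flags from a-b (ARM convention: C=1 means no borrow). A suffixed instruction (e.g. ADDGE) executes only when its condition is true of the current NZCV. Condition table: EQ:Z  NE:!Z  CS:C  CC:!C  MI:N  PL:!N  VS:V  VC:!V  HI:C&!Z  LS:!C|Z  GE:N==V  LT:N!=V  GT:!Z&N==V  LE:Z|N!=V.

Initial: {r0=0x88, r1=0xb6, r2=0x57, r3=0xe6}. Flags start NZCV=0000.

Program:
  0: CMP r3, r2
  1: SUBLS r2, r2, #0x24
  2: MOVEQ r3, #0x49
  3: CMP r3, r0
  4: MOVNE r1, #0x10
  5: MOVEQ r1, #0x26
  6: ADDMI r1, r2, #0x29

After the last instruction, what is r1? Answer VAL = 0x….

VAL = 0x10

[0] flags=1010 → (cmp)
[1] flags=1010 LS?F → skip
[2] flags=1010 EQ?F → skip
[3] flags=0010 → (cmp)
[4] flags=0010 NE?T → r1=0x10
[5] flags=0010 EQ?F → skip
[6] flags=0010 MI?F → skip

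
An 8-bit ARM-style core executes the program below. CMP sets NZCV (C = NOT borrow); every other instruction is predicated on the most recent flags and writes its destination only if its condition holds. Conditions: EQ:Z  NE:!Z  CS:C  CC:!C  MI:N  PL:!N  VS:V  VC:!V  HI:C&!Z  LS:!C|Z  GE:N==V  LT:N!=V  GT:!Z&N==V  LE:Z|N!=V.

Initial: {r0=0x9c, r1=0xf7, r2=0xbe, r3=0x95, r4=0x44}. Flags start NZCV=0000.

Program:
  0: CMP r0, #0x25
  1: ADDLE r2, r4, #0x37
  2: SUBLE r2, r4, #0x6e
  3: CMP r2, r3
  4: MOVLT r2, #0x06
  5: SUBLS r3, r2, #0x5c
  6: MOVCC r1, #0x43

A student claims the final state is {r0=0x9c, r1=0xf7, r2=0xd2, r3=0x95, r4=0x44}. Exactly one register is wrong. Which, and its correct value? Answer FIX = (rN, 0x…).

FIX = (r2, 0xd6)

0: ✓ CMP  NZCV=0011
1: ✓ ADDLE  r2←0x7b
2: ✓ SUBLE  r2←0xd6
3: ✓ CMP  NZCV=0010
4: · MOVLT
5: · SUBLS
6: · MOVCC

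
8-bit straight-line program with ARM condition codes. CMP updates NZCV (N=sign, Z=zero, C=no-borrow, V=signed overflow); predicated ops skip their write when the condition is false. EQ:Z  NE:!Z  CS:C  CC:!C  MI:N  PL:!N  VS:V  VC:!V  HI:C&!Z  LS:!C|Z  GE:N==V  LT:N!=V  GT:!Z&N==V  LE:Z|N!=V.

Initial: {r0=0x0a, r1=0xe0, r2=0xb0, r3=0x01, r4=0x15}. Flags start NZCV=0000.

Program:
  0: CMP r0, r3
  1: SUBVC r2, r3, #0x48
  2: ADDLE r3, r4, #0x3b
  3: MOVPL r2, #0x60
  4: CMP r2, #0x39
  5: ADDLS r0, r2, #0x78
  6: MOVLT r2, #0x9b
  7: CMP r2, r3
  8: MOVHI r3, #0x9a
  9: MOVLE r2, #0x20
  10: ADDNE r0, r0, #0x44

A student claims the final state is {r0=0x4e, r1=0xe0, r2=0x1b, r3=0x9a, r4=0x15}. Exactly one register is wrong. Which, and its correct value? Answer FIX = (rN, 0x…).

FIX = (r2, 0x60)

0: ✓ CMP  NZCV=0010
1: ✓ SUBVC  r2←0xb9
2: · ADDLE
3: ✓ MOVPL  r2←0x60
4: ✓ CMP  NZCV=0010
5: · ADDLS
6: · MOVLT
7: ✓ CMP  NZCV=0010
8: ✓ MOVHI  r3←0x9a
9: · MOVLE
10: ✓ ADDNE  r0←0x4e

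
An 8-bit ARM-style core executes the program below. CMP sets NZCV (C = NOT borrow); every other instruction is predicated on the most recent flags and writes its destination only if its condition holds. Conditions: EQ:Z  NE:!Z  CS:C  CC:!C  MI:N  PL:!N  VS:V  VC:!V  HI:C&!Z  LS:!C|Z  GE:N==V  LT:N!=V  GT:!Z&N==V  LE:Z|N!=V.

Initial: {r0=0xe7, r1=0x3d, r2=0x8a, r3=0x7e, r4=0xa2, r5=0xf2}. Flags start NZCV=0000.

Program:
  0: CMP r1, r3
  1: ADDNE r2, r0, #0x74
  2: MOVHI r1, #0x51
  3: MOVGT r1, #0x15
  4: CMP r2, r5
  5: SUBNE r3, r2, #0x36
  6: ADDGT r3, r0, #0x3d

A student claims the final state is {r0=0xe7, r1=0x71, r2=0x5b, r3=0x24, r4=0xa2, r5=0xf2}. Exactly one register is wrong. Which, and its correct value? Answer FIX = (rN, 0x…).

0: ✓ CMP  NZCV=1000
1: ✓ ADDNE  r2←0x5b
2: · MOVHI
3: · MOVGT
4: ✓ CMP  NZCV=0000
5: ✓ SUBNE  r3←0x25
6: ✓ ADDGT  r3←0x24

FIX = (r1, 0x3d)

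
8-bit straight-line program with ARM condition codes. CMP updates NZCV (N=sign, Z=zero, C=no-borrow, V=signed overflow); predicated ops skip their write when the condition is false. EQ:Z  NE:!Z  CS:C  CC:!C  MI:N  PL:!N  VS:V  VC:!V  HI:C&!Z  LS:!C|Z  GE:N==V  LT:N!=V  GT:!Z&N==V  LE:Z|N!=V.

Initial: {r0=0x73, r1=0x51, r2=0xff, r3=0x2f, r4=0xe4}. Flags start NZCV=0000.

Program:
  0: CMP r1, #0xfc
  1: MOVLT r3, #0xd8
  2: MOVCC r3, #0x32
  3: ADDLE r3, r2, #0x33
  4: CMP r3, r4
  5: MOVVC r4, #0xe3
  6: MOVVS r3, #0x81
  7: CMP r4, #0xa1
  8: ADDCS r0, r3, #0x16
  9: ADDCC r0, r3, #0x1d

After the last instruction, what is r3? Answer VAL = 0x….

[0] flags=0000 → (cmp)
[1] flags=0000 LT?F → skip
[2] flags=0000 CC?T → r3=0x32
[3] flags=0000 LE?F → skip
[4] flags=0000 → (cmp)
[5] flags=0000 VC?T → r4=0xe3
[6] flags=0000 VS?F → skip
[7] flags=0010 → (cmp)
[8] flags=0010 CS?T → r0=0x48
[9] flags=0010 CC?F → skip

VAL = 0x32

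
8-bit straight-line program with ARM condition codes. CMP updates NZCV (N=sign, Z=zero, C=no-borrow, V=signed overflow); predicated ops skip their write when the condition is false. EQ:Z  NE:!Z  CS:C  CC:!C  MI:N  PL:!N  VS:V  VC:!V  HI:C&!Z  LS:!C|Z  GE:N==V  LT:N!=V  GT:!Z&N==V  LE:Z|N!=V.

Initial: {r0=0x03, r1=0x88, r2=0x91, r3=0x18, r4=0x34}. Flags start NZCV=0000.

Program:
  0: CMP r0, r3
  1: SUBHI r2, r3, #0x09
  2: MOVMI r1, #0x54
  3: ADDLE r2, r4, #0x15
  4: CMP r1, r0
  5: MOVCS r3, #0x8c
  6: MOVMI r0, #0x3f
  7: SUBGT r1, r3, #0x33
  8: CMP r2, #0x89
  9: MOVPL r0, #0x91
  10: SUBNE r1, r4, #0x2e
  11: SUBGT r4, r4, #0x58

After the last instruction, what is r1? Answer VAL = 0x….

[0] flags=1000 → (cmp)
[1] flags=1000 HI?F → skip
[2] flags=1000 MI?T → r1=0x54
[3] flags=1000 LE?T → r2=0x49
[4] flags=0010 → (cmp)
[5] flags=0010 CS?T → r3=0x8c
[6] flags=0010 MI?F → skip
[7] flags=0010 GT?T → r1=0x59
[8] flags=1001 → (cmp)
[9] flags=1001 PL?F → skip
[10] flags=1001 NE?T → r1=0x06
[11] flags=1001 GT?T → r4=0xdc

VAL = 0x06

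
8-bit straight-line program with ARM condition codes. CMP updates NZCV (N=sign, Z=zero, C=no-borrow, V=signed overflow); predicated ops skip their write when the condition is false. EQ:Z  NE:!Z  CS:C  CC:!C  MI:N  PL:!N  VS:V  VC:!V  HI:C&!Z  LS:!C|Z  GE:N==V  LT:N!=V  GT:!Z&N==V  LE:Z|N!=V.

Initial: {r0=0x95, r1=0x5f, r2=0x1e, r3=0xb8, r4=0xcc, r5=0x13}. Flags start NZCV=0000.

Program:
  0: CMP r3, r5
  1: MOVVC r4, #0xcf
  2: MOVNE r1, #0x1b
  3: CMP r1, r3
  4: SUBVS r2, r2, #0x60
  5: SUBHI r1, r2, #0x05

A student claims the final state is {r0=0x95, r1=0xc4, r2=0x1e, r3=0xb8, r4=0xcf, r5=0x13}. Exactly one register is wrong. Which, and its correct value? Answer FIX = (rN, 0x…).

[0] flags=1010 → (cmp)
[1] flags=1010 VC?T → r4=0xcf
[2] flags=1010 NE?T → r1=0x1b
[3] flags=0000 → (cmp)
[4] flags=0000 VS?F → skip
[5] flags=0000 HI?F → skip

FIX = (r1, 0x1b)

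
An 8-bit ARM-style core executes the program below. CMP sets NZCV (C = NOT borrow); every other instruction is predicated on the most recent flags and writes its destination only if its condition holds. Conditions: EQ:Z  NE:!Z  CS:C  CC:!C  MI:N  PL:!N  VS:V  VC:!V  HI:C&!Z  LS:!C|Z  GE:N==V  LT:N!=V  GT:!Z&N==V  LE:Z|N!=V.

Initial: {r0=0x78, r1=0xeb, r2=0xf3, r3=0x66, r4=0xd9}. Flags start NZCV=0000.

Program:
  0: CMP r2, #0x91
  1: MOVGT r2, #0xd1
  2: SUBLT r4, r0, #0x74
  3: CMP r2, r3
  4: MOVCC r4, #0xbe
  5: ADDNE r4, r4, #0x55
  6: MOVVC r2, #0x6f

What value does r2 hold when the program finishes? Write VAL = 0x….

0: ✓ CMP  NZCV=0010
1: ✓ MOVGT  r2←0xd1
2: · SUBLT
3: ✓ CMP  NZCV=0011
4: · MOVCC
5: ✓ ADDNE  r4←0x2e
6: · MOVVC

VAL = 0xd1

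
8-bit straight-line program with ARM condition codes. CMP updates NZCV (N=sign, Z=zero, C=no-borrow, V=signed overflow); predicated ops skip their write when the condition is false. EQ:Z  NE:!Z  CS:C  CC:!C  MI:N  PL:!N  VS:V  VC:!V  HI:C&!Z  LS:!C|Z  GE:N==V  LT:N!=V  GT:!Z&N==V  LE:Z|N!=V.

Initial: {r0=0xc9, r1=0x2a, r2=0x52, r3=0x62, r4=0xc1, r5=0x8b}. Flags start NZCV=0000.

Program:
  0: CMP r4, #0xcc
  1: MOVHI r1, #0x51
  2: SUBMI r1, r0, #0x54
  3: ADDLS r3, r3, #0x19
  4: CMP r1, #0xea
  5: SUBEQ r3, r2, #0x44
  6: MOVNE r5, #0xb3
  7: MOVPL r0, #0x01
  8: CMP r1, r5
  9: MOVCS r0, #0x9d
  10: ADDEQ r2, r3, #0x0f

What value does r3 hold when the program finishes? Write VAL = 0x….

0: ✓ CMP  NZCV=1000
1: · MOVHI
2: ✓ SUBMI  r1←0x75
3: ✓ ADDLS  r3←0x7b
4: ✓ CMP  NZCV=1001
5: · SUBEQ
6: ✓ MOVNE  r5←0xb3
7: · MOVPL
8: ✓ CMP  NZCV=1001
9: · MOVCS
10: · ADDEQ

VAL = 0x7b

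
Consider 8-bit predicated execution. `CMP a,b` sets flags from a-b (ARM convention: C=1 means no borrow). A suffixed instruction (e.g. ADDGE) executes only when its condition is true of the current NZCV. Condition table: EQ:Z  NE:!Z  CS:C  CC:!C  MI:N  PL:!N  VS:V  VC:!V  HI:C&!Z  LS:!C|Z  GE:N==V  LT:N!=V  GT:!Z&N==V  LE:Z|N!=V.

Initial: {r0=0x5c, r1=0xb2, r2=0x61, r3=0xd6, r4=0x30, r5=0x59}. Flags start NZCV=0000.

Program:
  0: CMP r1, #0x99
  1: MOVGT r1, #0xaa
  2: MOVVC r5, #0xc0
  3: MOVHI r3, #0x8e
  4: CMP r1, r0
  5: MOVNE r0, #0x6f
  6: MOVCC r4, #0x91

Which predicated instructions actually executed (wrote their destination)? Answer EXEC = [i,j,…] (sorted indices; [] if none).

[0] flags=0010 → (cmp)
[1] flags=0010 GT?T → r1=0xaa
[2] flags=0010 VC?T → r5=0xc0
[3] flags=0010 HI?T → r3=0x8e
[4] flags=0011 → (cmp)
[5] flags=0011 NE?T → r0=0x6f
[6] flags=0011 CC?F → skip

EXEC = [1,2,3,5]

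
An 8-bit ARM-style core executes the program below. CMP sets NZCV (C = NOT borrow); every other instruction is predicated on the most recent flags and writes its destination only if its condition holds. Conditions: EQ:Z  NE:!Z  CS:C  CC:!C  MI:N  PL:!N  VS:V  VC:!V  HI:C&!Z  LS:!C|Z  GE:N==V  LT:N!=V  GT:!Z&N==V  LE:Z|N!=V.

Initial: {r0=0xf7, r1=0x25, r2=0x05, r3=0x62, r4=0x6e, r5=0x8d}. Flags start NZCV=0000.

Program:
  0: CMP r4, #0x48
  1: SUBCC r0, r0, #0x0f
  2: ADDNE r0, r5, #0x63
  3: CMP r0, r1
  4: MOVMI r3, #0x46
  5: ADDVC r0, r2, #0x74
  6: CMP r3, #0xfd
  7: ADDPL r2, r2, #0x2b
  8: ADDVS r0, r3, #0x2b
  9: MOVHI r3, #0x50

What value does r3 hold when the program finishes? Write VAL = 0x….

VAL = 0x46

0: ✓ CMP  NZCV=0010
1: · SUBCC
2: ✓ ADDNE  r0←0xf0
3: ✓ CMP  NZCV=1010
4: ✓ MOVMI  r3←0x46
5: ✓ ADDVC  r0←0x79
6: ✓ CMP  NZCV=0000
7: ✓ ADDPL  r2←0x30
8: · ADDVS
9: · MOVHI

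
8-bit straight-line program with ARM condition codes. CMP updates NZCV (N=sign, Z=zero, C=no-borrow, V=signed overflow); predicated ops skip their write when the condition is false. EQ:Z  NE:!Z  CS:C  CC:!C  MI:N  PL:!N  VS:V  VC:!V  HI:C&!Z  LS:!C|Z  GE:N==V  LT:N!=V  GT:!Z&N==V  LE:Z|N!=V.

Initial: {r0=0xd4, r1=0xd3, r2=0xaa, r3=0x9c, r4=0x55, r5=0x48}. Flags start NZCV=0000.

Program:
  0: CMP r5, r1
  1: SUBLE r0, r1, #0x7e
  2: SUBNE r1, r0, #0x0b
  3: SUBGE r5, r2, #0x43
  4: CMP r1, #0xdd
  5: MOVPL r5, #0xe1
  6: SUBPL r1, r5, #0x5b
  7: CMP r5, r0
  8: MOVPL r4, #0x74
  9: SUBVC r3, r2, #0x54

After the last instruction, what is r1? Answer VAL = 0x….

0: ✓ CMP  NZCV=0000
1: · SUBLE
2: ✓ SUBNE  r1←0xc9
3: ✓ SUBGE  r5←0x67
4: ✓ CMP  NZCV=1000
5: · MOVPL
6: · SUBPL
7: ✓ CMP  NZCV=1001
8: · MOVPL
9: · SUBVC

VAL = 0xc9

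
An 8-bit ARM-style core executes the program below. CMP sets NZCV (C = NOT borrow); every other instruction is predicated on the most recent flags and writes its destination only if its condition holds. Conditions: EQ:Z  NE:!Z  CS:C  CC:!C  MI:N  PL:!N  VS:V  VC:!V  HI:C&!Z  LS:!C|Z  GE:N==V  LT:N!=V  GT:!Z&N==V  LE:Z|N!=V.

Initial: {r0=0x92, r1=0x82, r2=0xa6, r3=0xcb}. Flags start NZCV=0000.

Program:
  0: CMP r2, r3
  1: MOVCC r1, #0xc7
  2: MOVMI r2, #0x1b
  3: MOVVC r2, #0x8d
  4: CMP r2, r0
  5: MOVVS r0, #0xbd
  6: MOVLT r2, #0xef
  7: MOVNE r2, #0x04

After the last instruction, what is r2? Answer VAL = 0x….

0: ✓ CMP  NZCV=1000
1: ✓ MOVCC  r1←0xc7
2: ✓ MOVMI  r2←0x1b
3: ✓ MOVVC  r2←0x8d
4: ✓ CMP  NZCV=1000
5: · MOVVS
6: ✓ MOVLT  r2←0xef
7: ✓ MOVNE  r2←0x04

VAL = 0x04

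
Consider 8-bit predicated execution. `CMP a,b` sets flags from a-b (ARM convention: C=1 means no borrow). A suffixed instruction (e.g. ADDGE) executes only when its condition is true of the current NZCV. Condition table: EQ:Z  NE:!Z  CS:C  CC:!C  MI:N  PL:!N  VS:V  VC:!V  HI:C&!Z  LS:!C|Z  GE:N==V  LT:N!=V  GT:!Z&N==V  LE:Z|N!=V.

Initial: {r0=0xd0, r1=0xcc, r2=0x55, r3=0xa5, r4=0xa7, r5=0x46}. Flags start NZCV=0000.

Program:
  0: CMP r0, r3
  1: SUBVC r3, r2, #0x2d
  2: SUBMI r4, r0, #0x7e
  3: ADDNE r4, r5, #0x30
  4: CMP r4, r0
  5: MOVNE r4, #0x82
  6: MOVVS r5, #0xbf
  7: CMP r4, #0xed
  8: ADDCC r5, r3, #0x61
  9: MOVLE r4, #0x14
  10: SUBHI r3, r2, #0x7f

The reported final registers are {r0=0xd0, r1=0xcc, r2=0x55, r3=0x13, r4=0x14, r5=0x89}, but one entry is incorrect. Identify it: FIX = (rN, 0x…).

[0] flags=0010 → (cmp)
[1] flags=0010 VC?T → r3=0x28
[2] flags=0010 MI?F → skip
[3] flags=0010 NE?T → r4=0x76
[4] flags=1001 → (cmp)
[5] flags=1001 NE?T → r4=0x82
[6] flags=1001 VS?T → r5=0xbf
[7] flags=1000 → (cmp)
[8] flags=1000 CC?T → r5=0x89
[9] flags=1000 LE?T → r4=0x14
[10] flags=1000 HI?F → skip

FIX = (r3, 0x28)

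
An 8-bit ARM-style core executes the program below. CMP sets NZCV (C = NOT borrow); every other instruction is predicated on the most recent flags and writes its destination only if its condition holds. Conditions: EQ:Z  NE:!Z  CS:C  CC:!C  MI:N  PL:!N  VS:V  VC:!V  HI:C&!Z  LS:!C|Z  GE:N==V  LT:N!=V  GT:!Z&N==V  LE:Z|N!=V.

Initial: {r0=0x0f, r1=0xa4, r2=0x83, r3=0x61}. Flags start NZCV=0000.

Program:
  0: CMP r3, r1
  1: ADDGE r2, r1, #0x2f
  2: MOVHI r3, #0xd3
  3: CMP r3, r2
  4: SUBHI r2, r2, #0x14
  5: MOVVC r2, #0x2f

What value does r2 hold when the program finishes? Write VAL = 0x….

[0] flags=1001 → (cmp)
[1] flags=1001 GE?T → r2=0xd3
[2] flags=1001 HI?F → skip
[3] flags=1001 → (cmp)
[4] flags=1001 HI?F → skip
[5] flags=1001 VC?F → skip

VAL = 0xd3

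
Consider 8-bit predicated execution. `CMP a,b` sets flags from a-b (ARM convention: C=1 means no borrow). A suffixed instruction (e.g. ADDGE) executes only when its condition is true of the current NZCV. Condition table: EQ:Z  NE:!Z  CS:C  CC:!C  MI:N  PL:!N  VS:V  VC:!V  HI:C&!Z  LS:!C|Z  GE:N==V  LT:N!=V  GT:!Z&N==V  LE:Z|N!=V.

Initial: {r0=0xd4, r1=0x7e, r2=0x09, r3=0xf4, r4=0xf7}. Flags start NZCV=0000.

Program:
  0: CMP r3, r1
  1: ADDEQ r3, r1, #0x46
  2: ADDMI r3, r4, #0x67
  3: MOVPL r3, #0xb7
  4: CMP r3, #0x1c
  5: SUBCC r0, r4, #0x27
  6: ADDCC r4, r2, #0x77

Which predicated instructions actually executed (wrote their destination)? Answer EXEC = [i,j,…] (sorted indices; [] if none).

[0] flags=0011 → (cmp)
[1] flags=0011 EQ?F → skip
[2] flags=0011 MI?F → skip
[3] flags=0011 PL?T → r3=0xb7
[4] flags=1010 → (cmp)
[5] flags=1010 CC?F → skip
[6] flags=1010 CC?F → skip

EXEC = [3]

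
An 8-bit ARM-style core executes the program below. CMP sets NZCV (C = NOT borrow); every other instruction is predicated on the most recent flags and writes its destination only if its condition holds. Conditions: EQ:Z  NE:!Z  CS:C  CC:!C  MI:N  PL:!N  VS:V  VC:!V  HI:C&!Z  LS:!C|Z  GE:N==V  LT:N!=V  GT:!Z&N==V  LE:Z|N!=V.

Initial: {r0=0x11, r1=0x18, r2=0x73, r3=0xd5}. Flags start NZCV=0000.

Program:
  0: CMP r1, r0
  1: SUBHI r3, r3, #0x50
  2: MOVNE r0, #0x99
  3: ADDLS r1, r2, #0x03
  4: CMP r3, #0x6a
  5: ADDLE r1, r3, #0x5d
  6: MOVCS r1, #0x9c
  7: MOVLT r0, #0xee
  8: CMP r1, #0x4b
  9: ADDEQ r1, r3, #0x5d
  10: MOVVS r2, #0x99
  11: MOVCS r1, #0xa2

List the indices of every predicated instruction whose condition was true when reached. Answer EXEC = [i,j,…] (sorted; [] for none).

0: ✓ CMP  NZCV=0010
1: ✓ SUBHI  r3←0x85
2: ✓ MOVNE  r0←0x99
3: · ADDLS
4: ✓ CMP  NZCV=0011
5: ✓ ADDLE  r1←0xe2
6: ✓ MOVCS  r1←0x9c
7: ✓ MOVLT  r0←0xee
8: ✓ CMP  NZCV=0011
9: · ADDEQ
10: ✓ MOVVS  r2←0x99
11: ✓ MOVCS  r1←0xa2

EXEC = [1,2,5,6,7,10,11]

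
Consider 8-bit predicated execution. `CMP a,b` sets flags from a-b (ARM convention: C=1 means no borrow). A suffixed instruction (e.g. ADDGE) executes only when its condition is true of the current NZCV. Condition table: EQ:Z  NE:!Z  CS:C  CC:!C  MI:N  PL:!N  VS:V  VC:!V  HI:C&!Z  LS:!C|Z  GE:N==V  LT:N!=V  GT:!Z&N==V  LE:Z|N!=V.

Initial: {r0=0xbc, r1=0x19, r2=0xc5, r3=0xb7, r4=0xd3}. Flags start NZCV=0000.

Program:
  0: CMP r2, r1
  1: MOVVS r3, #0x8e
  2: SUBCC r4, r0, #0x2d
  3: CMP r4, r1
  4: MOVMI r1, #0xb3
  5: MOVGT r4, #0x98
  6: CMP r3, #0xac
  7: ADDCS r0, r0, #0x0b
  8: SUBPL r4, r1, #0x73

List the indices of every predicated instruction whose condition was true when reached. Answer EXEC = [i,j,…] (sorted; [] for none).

EXEC = [4,7,8]

0: ✓ CMP  NZCV=1010
1: · MOVVS
2: · SUBCC
3: ✓ CMP  NZCV=1010
4: ✓ MOVMI  r1←0xb3
5: · MOVGT
6: ✓ CMP  NZCV=0010
7: ✓ ADDCS  r0←0xc7
8: ✓ SUBPL  r4←0x40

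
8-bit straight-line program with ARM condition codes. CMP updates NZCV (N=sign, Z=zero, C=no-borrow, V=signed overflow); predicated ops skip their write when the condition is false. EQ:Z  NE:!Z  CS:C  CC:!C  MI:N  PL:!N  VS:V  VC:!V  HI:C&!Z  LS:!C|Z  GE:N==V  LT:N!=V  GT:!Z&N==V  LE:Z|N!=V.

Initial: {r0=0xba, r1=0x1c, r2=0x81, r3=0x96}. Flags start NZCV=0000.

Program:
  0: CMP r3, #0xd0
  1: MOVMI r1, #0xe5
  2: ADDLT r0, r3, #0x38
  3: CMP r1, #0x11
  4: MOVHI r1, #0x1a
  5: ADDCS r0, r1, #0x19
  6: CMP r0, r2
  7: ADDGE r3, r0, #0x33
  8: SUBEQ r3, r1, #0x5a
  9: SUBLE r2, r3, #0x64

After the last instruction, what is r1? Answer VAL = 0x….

[0] flags=1000 → (cmp)
[1] flags=1000 MI?T → r1=0xe5
[2] flags=1000 LT?T → r0=0xce
[3] flags=1010 → (cmp)
[4] flags=1010 HI?T → r1=0x1a
[5] flags=1010 CS?T → r0=0x33
[6] flags=1001 → (cmp)
[7] flags=1001 GE?T → r3=0x66
[8] flags=1001 EQ?F → skip
[9] flags=1001 LE?F → skip

VAL = 0x1a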